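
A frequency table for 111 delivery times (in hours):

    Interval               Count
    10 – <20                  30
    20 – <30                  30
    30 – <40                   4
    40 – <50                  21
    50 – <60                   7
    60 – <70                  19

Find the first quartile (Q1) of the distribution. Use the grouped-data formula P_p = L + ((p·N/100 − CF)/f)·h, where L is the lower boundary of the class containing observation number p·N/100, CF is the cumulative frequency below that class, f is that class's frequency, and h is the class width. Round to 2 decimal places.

N = 111; target position k = 25/100 · 111 = 27.75.
Cumulative frequencies: 30, 60, 64, 85, 92, 111.
Observation 27.75 falls in the class 10 – <20.
L = 10, CF = 0, f = 30, h = 10.
P25 = 10 + ((27.75 − 0)/30)·10 = 10 + 9.25 = 19.25.

19.25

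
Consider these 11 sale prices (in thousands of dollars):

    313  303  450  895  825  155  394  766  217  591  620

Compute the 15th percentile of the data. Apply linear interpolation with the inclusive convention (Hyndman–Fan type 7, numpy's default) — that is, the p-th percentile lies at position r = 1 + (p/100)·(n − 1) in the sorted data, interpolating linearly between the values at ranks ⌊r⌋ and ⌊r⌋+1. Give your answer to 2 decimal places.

260.00

Sorted: 155, 217, 303, 313, 394, 450, 591, 620, 766, 825, 895.
n = 11.
r = 1 + (15/100)·(11 − 1) = 1 + 1.5 = 2.5.
Rank 2 is 217 and rank 3 is 303.
Interpolate: 217 + 0.5·(303 − 217) = 217 + 0.5·86 = 260.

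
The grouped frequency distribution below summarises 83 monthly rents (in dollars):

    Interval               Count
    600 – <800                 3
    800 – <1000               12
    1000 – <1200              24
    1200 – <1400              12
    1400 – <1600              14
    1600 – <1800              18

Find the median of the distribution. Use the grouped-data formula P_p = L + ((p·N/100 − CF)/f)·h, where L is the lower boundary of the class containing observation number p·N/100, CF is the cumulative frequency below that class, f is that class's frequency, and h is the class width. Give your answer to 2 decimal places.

1241.67

N = 83; target position k = 50/100 · 83 = 41.5.
Cumulative frequencies: 3, 15, 39, 51, 65, 83.
Observation 41.5 falls in the class 1200 – <1400.
L = 1200, CF = 39, f = 12, h = 200.
P50 = 1200 + ((41.5 − 39)/12)·200 = 1200 + 41.6667 = 1241.67.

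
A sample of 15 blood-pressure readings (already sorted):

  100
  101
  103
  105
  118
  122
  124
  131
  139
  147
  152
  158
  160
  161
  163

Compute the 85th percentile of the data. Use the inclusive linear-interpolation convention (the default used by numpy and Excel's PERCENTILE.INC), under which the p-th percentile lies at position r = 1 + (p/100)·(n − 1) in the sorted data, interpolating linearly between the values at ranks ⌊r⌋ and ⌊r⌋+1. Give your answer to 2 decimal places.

159.80

n = 15.
r = 1 + (85/100)·(15 − 1) = 1 + 11.9 = 12.9.
Rank 12 is 158 and rank 13 is 160.
Interpolate: 158 + 0.9·(160 − 158) = 158 + 0.9·2 = 159.8.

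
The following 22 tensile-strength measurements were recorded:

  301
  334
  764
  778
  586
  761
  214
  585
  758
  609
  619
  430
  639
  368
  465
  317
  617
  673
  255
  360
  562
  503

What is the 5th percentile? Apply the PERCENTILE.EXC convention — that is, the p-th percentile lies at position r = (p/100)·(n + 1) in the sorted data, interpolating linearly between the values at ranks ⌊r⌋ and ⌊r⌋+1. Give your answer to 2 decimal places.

Sorted: 214, 255, 301, 317, 334, 360, 368, 430, 465, 503, 562, 585, 586, 609, 617, 619, 639, 673, 758, 761, 764, 778.
n = 22.
r = (5/100)·(22 + 1) = 1.15.
Rank 1 is 214 and rank 2 is 255.
Interpolate: 214 + 0.15·(255 − 214) = 214 + 0.15·41 = 220.15.

220.15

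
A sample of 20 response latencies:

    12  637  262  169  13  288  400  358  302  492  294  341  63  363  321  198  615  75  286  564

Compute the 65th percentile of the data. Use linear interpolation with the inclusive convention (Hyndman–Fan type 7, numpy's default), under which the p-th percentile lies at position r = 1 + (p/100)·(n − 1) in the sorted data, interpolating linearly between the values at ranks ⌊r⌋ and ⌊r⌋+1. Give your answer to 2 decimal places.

Sorted: 12, 13, 63, 75, 169, 198, 262, 286, 288, 294, 302, 321, 341, 358, 363, 400, 492, 564, 615, 637.
n = 20.
r = 1 + (65/100)·(20 − 1) = 1 + 12.35 = 13.35.
Rank 13 is 341 and rank 14 is 358.
Interpolate: 341 + 0.35·(358 − 341) = 341 + 0.35·17 = 346.95.

346.95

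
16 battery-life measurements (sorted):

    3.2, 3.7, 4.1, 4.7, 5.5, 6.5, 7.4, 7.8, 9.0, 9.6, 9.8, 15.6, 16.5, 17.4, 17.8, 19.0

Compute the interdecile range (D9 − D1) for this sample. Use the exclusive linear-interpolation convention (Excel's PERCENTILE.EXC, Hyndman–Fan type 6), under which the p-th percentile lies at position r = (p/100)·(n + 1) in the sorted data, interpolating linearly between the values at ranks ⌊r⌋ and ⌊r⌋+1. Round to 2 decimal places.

14.61

n = 16.
P10: r = 1.7; ranks 1–2 are 3.2, 3.7; interpolating gives 3.55.
P90: r = 15.3; ranks 15–16 are 17.8, 19.0; interpolating gives 18.16.
Difference: 18.16 − 3.55 = 14.61.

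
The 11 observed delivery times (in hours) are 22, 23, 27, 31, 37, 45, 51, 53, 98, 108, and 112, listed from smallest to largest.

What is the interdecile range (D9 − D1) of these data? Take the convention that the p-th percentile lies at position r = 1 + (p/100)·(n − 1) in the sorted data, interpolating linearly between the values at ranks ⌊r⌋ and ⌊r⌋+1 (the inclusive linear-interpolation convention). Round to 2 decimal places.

n = 11.
P10: r = 2 (integer) → 23.
P90: r = 10 (integer) → 108.
Difference: 108 − 23 = 85.

85.00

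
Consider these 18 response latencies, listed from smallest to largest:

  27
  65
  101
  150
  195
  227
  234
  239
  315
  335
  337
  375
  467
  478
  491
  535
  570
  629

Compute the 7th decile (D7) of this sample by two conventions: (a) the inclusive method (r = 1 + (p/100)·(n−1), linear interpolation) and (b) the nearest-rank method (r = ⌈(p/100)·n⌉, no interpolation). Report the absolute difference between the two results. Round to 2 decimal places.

9.20

n = 18.
(a) r = 12.9; between ranks 12 (375) and 13 (467): 457.8.
(b) the nearest-rank method: rank 13 → 467.
|457.8 − 467| = 9.2.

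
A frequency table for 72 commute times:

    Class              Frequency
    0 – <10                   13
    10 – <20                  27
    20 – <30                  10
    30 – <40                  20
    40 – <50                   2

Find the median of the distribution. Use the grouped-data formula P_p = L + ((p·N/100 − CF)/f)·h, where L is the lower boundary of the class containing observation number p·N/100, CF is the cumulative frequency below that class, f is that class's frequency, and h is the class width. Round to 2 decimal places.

18.52

N = 72; target position k = 50/100 · 72 = 36.
Cumulative frequencies: 13, 40, 50, 70, 72.
Observation 36 falls in the class 10 – <20.
L = 10, CF = 13, f = 27, h = 10.
P50 = 10 + ((36 − 13)/27)·10 = 10 + 8.51852 = 18.5185.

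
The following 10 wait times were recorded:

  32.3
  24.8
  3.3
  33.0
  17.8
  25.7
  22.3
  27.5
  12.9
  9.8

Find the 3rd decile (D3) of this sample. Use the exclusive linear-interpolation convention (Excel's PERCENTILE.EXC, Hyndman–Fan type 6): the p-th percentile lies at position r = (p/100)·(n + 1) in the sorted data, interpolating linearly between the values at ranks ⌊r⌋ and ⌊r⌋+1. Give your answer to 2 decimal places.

14.37

Sorted: 3.3, 9.8, 12.9, 17.8, 22.3, 24.8, 25.7, 27.5, 32.3, 33.0.
n = 10.
r = (30/100)·(10 + 1) = 3.3.
Rank 3 is 12.9 and rank 4 is 17.8.
Interpolate: 12.9 + 0.3·(17.8 − 12.9) = 12.9 + 0.3·4.9 = 14.37.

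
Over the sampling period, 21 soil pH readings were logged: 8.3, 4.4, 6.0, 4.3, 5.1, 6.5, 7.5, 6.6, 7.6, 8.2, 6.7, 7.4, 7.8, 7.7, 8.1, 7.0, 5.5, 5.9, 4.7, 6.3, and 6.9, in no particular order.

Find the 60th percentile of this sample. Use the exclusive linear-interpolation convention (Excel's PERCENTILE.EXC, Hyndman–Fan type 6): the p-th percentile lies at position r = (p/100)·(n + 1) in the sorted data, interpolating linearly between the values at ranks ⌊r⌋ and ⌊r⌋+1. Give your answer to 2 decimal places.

7.08

Sorted: 4.3, 4.4, 4.7, 5.1, 5.5, 5.9, 6.0, 6.3, 6.5, 6.6, 6.7, 6.9, 7.0, 7.4, 7.5, 7.6, 7.7, 7.8, 8.1, 8.2, 8.3.
n = 21.
r = (60/100)·(21 + 1) = 13.2.
Rank 13 is 7.0 and rank 14 is 7.4.
Interpolate: 7.0 + 0.2·(7.4 − 7.0) = 7.0 + 0.2·0.4 = 7.08.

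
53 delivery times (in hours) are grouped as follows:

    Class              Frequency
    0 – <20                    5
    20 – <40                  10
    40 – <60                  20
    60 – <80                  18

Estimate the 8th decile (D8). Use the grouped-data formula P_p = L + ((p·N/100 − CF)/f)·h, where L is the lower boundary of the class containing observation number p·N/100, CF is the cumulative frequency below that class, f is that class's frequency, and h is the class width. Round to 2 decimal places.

68.22

N = 53; target position k = 80/100 · 53 = 42.4.
Cumulative frequencies: 5, 15, 35, 53.
Observation 42.4 falls in the class 60 – <80.
L = 60, CF = 35, f = 18, h = 20.
P80 = 60 + ((42.4 − 35)/18)·20 = 60 + 8.22222 = 68.2222.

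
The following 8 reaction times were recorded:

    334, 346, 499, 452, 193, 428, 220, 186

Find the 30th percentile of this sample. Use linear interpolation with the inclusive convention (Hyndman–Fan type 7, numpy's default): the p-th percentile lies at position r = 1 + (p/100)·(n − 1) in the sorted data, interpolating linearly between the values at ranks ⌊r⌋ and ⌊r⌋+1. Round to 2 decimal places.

Sorted: 186, 193, 220, 334, 346, 428, 452, 499.
n = 8.
r = 1 + (30/100)·(8 − 1) = 1 + 2.1 = 3.1.
Rank 3 is 220 and rank 4 is 334.
Interpolate: 220 + 0.1·(334 − 220) = 220 + 0.1·114 = 231.4.

231.40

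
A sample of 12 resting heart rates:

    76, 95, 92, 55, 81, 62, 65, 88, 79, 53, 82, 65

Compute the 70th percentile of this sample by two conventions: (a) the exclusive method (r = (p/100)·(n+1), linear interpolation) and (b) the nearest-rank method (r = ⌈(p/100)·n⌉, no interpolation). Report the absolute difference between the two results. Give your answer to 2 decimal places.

0.60

Sorted: 53, 55, 62, 65, 65, 76, 79, 81, 82, 88, 92, 95.
n = 12.
(a) r = 9.1; between ranks 9 (82) and 10 (88): 82.6.
(b) the nearest-rank method: rank 9 → 82.
|82.6 − 82| = 0.6.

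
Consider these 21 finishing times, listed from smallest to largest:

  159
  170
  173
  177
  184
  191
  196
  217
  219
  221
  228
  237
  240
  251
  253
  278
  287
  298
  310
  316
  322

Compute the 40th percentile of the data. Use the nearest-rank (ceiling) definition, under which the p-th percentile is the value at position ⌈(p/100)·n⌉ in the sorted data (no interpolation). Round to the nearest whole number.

219

n = 21.
Position = ⌈40/100 · 21⌉ = ⌈8.4⌉ = 9.
The value at rank 9 is 219.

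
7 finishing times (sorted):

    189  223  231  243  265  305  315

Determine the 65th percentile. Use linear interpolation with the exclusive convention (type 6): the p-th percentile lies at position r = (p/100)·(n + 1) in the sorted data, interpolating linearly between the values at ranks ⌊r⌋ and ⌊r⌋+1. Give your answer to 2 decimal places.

273.00

n = 7.
r = (65/100)·(7 + 1) = 5.2.
Rank 5 is 265 and rank 6 is 305.
Interpolate: 265 + 0.2·(305 − 265) = 265 + 0.2·40 = 273.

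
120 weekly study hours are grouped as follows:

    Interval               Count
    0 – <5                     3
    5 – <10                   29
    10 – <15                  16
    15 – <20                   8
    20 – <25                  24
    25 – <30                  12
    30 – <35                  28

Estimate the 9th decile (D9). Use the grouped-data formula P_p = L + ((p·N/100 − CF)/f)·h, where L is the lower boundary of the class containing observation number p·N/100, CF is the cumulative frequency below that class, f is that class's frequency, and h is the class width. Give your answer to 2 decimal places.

N = 120; target position k = 90/100 · 120 = 108.
Cumulative frequencies: 3, 32, 48, 56, 80, 92, 120.
Observation 108 falls in the class 30 – <35.
L = 30, CF = 92, f = 28, h = 5.
P90 = 30 + ((108 − 92)/28)·5 = 30 + 2.85714 = 32.8571.

32.86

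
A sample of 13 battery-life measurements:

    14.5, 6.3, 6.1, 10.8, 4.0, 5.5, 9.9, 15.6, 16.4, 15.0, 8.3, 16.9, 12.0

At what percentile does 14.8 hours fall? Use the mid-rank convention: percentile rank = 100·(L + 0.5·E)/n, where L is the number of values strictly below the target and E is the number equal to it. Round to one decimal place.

Sorted: 4.0, 5.5, 6.1, 6.3, 8.3, 9.9, 10.8, 12.0, 14.5, 15.0, 15.6, 16.4, 16.9.
Count below 14.8: L = 9; count equal: E = 0; n = 13.
Percentile rank = 100·(9 + 0.5·0)/13 = 100·9/13 = 69.23.

69.2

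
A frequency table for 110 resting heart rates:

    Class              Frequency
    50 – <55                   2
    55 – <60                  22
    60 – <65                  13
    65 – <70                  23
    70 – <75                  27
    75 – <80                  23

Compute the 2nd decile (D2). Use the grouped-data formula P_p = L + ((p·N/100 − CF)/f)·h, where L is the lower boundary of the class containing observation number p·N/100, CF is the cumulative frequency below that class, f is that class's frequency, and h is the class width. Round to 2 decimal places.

59.55

N = 110; target position k = 20/100 · 110 = 22.
Cumulative frequencies: 2, 24, 37, 60, 87, 110.
Observation 22 falls in the class 55 – <60.
L = 55, CF = 2, f = 22, h = 5.
P20 = 55 + ((22 − 2)/22)·5 = 55 + 4.54545 = 59.5455.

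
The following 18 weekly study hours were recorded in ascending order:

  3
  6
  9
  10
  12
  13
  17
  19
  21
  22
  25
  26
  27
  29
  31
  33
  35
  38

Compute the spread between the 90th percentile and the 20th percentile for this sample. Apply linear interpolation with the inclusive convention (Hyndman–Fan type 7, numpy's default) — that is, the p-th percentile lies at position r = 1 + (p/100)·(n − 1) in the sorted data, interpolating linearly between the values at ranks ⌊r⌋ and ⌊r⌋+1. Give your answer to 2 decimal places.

n = 18.
P20: r = 4.4; ranks 4–5 are 10, 12; interpolating gives 10.8.
P90: r = 16.3; ranks 16–17 are 33, 35; interpolating gives 33.6.
Difference: 33.6 − 10.8 = 22.8.

22.80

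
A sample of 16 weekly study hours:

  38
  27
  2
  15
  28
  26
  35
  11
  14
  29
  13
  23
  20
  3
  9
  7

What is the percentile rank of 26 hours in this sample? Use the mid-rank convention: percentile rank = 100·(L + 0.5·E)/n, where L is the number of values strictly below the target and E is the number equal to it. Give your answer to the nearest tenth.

65.6

Sorted: 2, 3, 7, 9, 11, 13, 14, 15, 20, 23, 26, 27, 28, 29, 35, 38.
Count below 26: L = 10; count equal: E = 1; n = 16.
Percentile rank = 100·(10 + 0.5·1)/16 = 100·10.5/16 = 65.62.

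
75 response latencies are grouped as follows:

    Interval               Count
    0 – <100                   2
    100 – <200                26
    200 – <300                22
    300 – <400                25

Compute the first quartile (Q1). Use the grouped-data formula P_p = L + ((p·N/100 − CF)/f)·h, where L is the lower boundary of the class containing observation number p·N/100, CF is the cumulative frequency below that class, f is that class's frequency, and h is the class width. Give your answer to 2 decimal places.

164.42

N = 75; target position k = 25/100 · 75 = 18.75.
Cumulative frequencies: 2, 28, 50, 75.
Observation 18.75 falls in the class 100 – <200.
L = 100, CF = 2, f = 26, h = 100.
P25 = 100 + ((18.75 − 2)/26)·100 = 100 + 64.4231 = 164.423.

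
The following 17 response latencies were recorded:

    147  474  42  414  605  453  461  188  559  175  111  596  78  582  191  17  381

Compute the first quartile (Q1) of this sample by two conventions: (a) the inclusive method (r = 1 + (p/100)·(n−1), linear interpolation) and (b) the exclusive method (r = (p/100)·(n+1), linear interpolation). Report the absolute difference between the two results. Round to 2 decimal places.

Sorted: 17, 42, 78, 111, 147, 175, 188, 191, 381, 414, 453, 461, 474, 559, 582, 596, 605.
n = 17.
(a) r = 5 → value at rank 5 = 147.
(b) r = 4.5; between ranks 4 (111) and 5 (147): 129.
|147 − 129| = 18.

18.00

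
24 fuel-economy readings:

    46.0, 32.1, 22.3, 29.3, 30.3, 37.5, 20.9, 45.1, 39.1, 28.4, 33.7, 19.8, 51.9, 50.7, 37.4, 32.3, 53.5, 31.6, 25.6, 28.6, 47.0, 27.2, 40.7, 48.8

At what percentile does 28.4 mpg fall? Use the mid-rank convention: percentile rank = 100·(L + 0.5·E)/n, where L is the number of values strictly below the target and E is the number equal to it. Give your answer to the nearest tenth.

22.9

Sorted: 19.8, 20.9, 22.3, 25.6, 27.2, 28.4, 28.6, 29.3, 30.3, 31.6, 32.1, 32.3, 33.7, 37.4, 37.5, 39.1, 40.7, 45.1, 46.0, 47.0, 48.8, 50.7, 51.9, 53.5.
Count below 28.4: L = 5; count equal: E = 1; n = 24.
Percentile rank = 100·(5 + 0.5·1)/24 = 100·5.5/24 = 22.92.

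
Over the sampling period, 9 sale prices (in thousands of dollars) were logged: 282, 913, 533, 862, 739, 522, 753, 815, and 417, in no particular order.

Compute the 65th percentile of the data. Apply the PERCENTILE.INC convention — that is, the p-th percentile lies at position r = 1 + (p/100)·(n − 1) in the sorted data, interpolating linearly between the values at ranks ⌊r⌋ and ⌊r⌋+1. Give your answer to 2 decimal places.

765.40

Sorted: 282, 417, 522, 533, 739, 753, 815, 862, 913.
n = 9.
r = 1 + (65/100)·(9 − 1) = 1 + 5.2 = 6.2.
Rank 6 is 753 and rank 7 is 815.
Interpolate: 753 + 0.2·(815 − 753) = 753 + 0.2·62 = 765.4.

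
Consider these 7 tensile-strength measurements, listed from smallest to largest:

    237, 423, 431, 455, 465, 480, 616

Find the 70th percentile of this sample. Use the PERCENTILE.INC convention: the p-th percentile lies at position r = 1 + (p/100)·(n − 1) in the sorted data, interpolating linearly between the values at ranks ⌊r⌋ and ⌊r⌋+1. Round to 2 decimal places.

n = 7.
r = 1 + (70/100)·(7 − 1) = 1 + 4.2 = 5.2.
Rank 5 is 465 and rank 6 is 480.
Interpolate: 465 + 0.2·(480 − 465) = 465 + 0.2·15 = 468.

468.00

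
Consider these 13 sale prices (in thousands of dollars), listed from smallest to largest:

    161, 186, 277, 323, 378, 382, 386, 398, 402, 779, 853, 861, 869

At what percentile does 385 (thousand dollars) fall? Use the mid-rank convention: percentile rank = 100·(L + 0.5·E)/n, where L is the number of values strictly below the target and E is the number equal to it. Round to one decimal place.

Count below 385: L = 6; count equal: E = 0; n = 13.
Percentile rank = 100·(6 + 0.5·0)/13 = 100·6/13 = 46.15.

46.2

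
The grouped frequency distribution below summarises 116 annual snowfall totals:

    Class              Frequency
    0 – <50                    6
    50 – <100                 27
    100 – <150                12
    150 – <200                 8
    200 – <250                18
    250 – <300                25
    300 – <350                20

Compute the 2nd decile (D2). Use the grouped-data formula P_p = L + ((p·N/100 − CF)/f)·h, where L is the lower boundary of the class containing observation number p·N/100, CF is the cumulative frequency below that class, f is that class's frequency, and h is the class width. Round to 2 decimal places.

81.85

N = 116; target position k = 20/100 · 116 = 23.2.
Cumulative frequencies: 6, 33, 45, 53, 71, 96, 116.
Observation 23.2 falls in the class 50 – <100.
L = 50, CF = 6, f = 27, h = 50.
P20 = 50 + ((23.2 − 6)/27)·50 = 50 + 31.8519 = 81.8519.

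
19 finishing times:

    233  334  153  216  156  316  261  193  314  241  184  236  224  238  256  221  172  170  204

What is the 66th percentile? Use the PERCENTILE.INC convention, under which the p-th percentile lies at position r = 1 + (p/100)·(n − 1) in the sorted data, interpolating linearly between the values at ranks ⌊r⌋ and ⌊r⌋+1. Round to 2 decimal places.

Sorted: 153, 156, 170, 172, 184, 193, 204, 216, 221, 224, 233, 236, 238, 241, 256, 261, 314, 316, 334.
n = 19.
r = 1 + (66/100)·(19 − 1) = 1 + 11.88 = 12.88.
Rank 12 is 236 and rank 13 is 238.
Interpolate: 236 + 0.88·(238 − 236) = 236 + 0.88·2 = 237.76.

237.76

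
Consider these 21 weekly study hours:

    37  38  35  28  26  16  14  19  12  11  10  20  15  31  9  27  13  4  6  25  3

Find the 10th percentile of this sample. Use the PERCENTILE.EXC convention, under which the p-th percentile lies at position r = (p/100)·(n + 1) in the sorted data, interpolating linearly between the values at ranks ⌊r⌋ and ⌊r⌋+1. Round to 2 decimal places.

Sorted: 3, 4, 6, 9, 10, 11, 12, 13, 14, 15, 16, 19, 20, 25, 26, 27, 28, 31, 35, 37, 38.
n = 21.
r = (10/100)·(21 + 1) = 2.2.
Rank 2 is 4 and rank 3 is 6.
Interpolate: 4 + 0.2·(6 − 4) = 4 + 0.2·2 = 4.4.

4.40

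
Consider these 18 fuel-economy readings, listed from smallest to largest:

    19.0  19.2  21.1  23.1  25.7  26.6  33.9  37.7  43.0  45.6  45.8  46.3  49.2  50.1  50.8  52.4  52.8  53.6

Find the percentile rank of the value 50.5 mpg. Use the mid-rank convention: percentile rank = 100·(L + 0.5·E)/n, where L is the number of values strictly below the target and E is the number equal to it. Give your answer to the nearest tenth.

Count below 50.5: L = 14; count equal: E = 0; n = 18.
Percentile rank = 100·(14 + 0.5·0)/18 = 100·14/18 = 77.78.

77.8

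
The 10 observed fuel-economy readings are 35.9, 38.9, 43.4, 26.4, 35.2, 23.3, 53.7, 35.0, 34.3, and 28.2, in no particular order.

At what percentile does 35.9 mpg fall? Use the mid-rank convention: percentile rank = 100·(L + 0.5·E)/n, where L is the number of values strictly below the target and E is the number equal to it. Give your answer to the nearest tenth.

65.0

Sorted: 23.3, 26.4, 28.2, 34.3, 35.0, 35.2, 35.9, 38.9, 43.4, 53.7.
Count below 35.9: L = 6; count equal: E = 1; n = 10.
Percentile rank = 100·(6 + 0.5·1)/10 = 100·6.5/10 = 65.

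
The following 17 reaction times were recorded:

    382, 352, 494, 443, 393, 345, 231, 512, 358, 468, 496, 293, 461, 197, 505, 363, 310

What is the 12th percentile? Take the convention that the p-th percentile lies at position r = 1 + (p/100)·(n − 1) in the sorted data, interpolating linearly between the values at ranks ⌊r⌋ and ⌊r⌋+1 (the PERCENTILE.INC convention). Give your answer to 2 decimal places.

288.04

Sorted: 197, 231, 293, 310, 345, 352, 358, 363, 382, 393, 443, 461, 468, 494, 496, 505, 512.
n = 17.
r = 1 + (12/100)·(17 − 1) = 1 + 1.92 = 2.92.
Rank 2 is 231 and rank 3 is 293.
Interpolate: 231 + 0.92·(293 − 231) = 231 + 0.92·62 = 288.04.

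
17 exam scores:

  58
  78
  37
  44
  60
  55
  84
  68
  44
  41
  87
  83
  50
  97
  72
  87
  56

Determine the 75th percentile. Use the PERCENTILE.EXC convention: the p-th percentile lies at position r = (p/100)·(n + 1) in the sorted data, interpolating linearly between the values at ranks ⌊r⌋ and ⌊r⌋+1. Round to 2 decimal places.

Sorted: 37, 41, 44, 44, 50, 55, 56, 58, 60, 68, 72, 78, 83, 84, 87, 87, 97.
n = 17.
r = (75/100)·(17 + 1) = 13.5.
Rank 13 is 83 and rank 14 is 84.
Interpolate: 83 + 0.5·(84 − 83) = 83 + 0.5·1 = 83.5.

83.50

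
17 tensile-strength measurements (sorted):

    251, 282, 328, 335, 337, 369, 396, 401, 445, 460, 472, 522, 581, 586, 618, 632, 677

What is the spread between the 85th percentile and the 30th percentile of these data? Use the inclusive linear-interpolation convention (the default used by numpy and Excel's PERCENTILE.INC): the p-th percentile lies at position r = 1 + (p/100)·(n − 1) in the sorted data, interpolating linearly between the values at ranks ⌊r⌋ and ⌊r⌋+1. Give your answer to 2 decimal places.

242.60

n = 17.
P30: r = 5.8; ranks 5–6 are 337, 369; interpolating gives 362.6.
P85: r = 14.6; ranks 14–15 are 586, 618; interpolating gives 605.2.
Difference: 605.2 − 362.6 = 242.6.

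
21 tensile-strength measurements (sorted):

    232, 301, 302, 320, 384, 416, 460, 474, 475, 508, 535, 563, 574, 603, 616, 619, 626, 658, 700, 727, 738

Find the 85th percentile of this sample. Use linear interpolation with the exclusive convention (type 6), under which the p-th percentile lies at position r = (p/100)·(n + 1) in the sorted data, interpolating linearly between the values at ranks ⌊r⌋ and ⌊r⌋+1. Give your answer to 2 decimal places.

n = 21.
r = (85/100)·(21 + 1) = 18.7.
Rank 18 is 658 and rank 19 is 700.
Interpolate: 658 + 0.7·(700 − 658) = 658 + 0.7·42 = 687.4.

687.40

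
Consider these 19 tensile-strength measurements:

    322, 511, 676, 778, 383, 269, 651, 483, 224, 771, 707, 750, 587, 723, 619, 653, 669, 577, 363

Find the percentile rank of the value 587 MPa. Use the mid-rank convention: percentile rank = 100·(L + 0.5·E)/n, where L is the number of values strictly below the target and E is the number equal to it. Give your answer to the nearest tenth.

Sorted: 224, 269, 322, 363, 383, 483, 511, 577, 587, 619, 651, 653, 669, 676, 707, 723, 750, 771, 778.
Count below 587: L = 8; count equal: E = 1; n = 19.
Percentile rank = 100·(8 + 0.5·1)/19 = 100·8.5/19 = 44.74.

44.7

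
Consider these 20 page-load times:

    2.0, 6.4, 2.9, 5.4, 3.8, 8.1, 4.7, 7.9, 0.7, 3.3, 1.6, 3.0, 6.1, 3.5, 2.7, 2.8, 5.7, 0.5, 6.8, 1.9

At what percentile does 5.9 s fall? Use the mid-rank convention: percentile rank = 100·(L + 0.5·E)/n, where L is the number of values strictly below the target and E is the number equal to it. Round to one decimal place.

75.0

Sorted: 0.5, 0.7, 1.6, 1.9, 2.0, 2.7, 2.8, 2.9, 3.0, 3.3, 3.5, 3.8, 4.7, 5.4, 5.7, 6.1, 6.4, 6.8, 7.9, 8.1.
Count below 5.9: L = 15; count equal: E = 0; n = 20.
Percentile rank = 100·(15 + 0.5·0)/20 = 100·15/20 = 75.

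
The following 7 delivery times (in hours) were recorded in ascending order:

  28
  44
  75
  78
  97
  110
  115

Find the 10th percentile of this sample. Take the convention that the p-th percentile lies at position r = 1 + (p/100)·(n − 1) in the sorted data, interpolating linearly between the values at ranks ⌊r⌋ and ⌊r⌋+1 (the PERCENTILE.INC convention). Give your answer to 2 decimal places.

37.60

n = 7.
r = 1 + (10/100)·(7 − 1) = 1 + 0.6 = 1.6.
Rank 1 is 28 and rank 2 is 44.
Interpolate: 28 + 0.6·(44 − 28) = 28 + 0.6·16 = 37.6.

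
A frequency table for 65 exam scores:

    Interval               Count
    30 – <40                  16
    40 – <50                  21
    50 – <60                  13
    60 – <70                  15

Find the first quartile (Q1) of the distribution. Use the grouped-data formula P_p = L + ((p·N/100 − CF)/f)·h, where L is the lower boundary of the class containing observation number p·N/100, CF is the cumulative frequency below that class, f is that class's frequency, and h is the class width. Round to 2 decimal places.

40.12

N = 65; target position k = 25/100 · 65 = 16.25.
Cumulative frequencies: 16, 37, 50, 65.
Observation 16.25 falls in the class 40 – <50.
L = 40, CF = 16, f = 21, h = 10.
P25 = 40 + ((16.25 − 16)/21)·10 = 40 + 0.119048 = 40.119.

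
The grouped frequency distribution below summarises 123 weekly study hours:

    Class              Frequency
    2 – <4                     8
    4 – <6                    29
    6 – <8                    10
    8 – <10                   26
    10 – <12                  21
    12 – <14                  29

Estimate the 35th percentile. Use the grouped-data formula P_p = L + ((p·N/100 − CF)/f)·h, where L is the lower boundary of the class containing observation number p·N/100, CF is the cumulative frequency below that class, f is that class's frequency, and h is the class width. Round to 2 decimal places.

N = 123; target position k = 35/100 · 123 = 43.05.
Cumulative frequencies: 8, 37, 47, 73, 94, 123.
Observation 43.05 falls in the class 6 – <8.
L = 6, CF = 37, f = 10, h = 2.
P35 = 6 + ((43.05 − 37)/10)·2 = 6 + 1.21 = 7.21.

7.21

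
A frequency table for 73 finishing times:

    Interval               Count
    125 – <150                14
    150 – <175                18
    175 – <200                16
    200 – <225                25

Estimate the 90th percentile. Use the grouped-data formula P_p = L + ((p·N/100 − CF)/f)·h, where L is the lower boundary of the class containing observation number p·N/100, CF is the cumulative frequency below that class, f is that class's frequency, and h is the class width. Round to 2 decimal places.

217.70

N = 73; target position k = 90/100 · 73 = 65.7.
Cumulative frequencies: 14, 32, 48, 73.
Observation 65.7 falls in the class 200 – <225.
L = 200, CF = 48, f = 25, h = 25.
P90 = 200 + ((65.7 − 48)/25)·25 = 200 + 17.7 = 217.7.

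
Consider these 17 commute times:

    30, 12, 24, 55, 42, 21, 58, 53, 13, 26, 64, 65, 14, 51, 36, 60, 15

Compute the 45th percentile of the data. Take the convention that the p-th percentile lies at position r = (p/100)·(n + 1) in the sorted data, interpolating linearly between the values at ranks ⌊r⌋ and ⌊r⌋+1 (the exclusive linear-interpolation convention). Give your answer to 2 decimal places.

30.60

Sorted: 12, 13, 14, 15, 21, 24, 26, 30, 36, 42, 51, 53, 55, 58, 60, 64, 65.
n = 17.
r = (45/100)·(17 + 1) = 8.1.
Rank 8 is 30 and rank 9 is 36.
Interpolate: 30 + 0.1·(36 − 30) = 30 + 0.1·6 = 30.6.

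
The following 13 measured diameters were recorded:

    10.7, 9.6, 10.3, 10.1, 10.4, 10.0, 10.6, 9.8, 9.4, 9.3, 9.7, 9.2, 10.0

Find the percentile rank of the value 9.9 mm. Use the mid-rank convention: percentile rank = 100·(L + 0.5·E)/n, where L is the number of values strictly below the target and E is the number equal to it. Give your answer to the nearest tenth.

46.2

Sorted: 9.2, 9.3, 9.4, 9.6, 9.7, 9.8, 10.0, 10.0, 10.1, 10.3, 10.4, 10.6, 10.7.
Count below 9.9: L = 6; count equal: E = 0; n = 13.
Percentile rank = 100·(6 + 0.5·0)/13 = 100·6/13 = 46.15.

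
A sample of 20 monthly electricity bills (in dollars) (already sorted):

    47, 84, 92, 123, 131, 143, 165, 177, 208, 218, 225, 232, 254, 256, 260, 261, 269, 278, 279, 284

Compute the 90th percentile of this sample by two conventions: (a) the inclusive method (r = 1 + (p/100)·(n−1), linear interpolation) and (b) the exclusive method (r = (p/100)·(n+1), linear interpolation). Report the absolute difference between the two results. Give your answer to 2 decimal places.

0.80

n = 20.
(a) r = 18.1; between ranks 18 (278) and 19 (279): 278.1.
(b) r = 18.9; between ranks 18 (278) and 19 (279): 278.9.
|278.1 − 278.9| = 0.8.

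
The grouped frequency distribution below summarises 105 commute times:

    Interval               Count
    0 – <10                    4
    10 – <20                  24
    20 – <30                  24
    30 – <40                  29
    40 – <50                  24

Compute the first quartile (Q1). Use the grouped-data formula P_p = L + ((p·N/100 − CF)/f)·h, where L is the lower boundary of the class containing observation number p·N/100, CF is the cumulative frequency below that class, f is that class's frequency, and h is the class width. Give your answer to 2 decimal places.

N = 105; target position k = 25/100 · 105 = 26.25.
Cumulative frequencies: 4, 28, 52, 81, 105.
Observation 26.25 falls in the class 10 – <20.
L = 10, CF = 4, f = 24, h = 10.
P25 = 10 + ((26.25 − 4)/24)·10 = 10 + 9.27083 = 19.2708.

19.27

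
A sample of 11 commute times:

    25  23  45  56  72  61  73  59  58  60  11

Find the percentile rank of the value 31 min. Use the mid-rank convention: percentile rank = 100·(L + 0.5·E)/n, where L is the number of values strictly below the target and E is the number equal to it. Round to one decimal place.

27.3

Sorted: 11, 23, 25, 45, 56, 58, 59, 60, 61, 72, 73.
Count below 31: L = 3; count equal: E = 0; n = 11.
Percentile rank = 100·(3 + 0.5·0)/11 = 100·3/11 = 27.27.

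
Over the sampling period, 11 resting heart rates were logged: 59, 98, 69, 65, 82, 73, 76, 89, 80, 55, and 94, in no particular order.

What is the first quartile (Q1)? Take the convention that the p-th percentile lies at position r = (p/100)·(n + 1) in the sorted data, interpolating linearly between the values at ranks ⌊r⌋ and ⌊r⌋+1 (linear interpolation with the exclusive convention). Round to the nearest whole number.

Sorted: 55, 59, 65, 69, 73, 76, 80, 82, 89, 94, 98.
n = 11.
r = (25/100)·(11 + 1) = 3.
r is an integer, so P25 is the value at rank 3: 65.

65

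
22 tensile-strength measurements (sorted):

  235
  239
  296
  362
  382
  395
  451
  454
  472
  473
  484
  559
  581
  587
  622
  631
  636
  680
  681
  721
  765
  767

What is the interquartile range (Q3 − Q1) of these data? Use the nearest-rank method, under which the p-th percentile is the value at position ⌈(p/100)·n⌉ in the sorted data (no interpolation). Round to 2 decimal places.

n = 22.
P25: rank ⌈25/100·22⌉ = 6 → 395.
P75: rank ⌈75/100·22⌉ = 17 → 636.
Difference: 636 − 395 = 241.

241.00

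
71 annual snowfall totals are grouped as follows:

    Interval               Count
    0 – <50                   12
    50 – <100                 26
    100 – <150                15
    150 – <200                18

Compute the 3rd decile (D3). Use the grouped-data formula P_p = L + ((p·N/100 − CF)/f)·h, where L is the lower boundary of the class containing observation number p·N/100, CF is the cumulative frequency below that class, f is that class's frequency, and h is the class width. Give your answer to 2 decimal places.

N = 71; target position k = 30/100 · 71 = 21.3.
Cumulative frequencies: 12, 38, 53, 71.
Observation 21.3 falls in the class 50 – <100.
L = 50, CF = 12, f = 26, h = 50.
P30 = 50 + ((21.3 − 12)/26)·50 = 50 + 17.8846 = 67.8846.

67.88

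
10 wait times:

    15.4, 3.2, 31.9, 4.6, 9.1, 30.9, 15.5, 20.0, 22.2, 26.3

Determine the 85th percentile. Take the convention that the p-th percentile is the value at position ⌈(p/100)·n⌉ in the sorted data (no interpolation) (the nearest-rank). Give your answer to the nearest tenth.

Sorted: 3.2, 4.6, 9.1, 15.4, 15.5, 20.0, 22.2, 26.3, 30.9, 31.9.
n = 10.
Position = ⌈85/100 · 10⌉ = ⌈8.5⌉ = 9.
The value at rank 9 is 30.9.

30.9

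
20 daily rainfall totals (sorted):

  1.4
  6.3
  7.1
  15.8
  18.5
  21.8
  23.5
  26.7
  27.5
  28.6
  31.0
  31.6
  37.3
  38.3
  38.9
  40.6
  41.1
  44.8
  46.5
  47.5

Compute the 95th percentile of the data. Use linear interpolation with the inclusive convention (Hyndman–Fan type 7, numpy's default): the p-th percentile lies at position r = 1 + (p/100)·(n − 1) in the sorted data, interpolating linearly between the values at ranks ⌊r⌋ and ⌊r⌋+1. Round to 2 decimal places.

46.55

n = 20.
r = 1 + (95/100)·(20 − 1) = 1 + 18.05 = 19.05.
Rank 19 is 46.5 and rank 20 is 47.5.
Interpolate: 46.5 + 0.05·(47.5 − 46.5) = 46.5 + 0.05·1 = 46.55.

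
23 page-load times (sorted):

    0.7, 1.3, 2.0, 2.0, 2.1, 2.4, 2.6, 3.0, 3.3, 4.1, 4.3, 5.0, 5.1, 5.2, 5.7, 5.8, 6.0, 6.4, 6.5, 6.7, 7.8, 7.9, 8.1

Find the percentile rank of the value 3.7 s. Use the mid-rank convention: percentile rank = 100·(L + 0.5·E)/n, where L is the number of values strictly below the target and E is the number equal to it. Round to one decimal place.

Count below 3.7: L = 9; count equal: E = 0; n = 23.
Percentile rank = 100·(9 + 0.5·0)/23 = 100·9/23 = 39.13.

39.1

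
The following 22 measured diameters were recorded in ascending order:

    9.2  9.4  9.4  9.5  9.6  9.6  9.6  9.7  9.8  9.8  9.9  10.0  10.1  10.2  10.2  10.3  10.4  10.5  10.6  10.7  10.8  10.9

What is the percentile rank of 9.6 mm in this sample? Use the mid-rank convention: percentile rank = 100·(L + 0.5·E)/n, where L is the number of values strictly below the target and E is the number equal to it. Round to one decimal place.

25.0

Count below 9.6: L = 4; count equal: E = 3; n = 22.
Percentile rank = 100·(4 + 0.5·3)/22 = 100·5.5/22 = 25.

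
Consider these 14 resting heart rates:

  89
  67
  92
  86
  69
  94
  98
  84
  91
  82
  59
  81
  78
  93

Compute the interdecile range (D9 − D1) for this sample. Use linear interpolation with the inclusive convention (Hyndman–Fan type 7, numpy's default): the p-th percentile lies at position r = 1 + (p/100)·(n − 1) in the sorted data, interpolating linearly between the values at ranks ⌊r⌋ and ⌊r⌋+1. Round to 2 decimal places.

Sorted: 59, 67, 69, 78, 81, 82, 84, 86, 89, 91, 92, 93, 94, 98.
n = 14.
P10: r = 2.3; ranks 2–3 are 67, 69; interpolating gives 67.6.
P90: r = 12.7; ranks 12–13 are 93, 94; interpolating gives 93.7.
Difference: 93.7 − 67.6 = 26.1.

26.10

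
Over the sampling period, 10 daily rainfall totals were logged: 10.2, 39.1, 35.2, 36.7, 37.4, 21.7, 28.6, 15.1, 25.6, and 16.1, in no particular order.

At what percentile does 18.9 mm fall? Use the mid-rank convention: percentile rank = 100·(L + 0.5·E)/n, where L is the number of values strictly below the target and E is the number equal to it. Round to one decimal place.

Sorted: 10.2, 15.1, 16.1, 21.7, 25.6, 28.6, 35.2, 36.7, 37.4, 39.1.
Count below 18.9: L = 3; count equal: E = 0; n = 10.
Percentile rank = 100·(3 + 0.5·0)/10 = 100·3/10 = 30.

30.0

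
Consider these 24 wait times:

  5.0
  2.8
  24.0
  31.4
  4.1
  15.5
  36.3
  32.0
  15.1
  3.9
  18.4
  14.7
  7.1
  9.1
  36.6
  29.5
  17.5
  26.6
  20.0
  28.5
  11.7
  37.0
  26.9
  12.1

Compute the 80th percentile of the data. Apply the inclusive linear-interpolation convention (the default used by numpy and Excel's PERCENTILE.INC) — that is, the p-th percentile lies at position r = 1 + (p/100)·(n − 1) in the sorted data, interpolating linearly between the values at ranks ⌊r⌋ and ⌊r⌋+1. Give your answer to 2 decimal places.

30.26

Sorted: 2.8, 3.9, 4.1, 5.0, 7.1, 9.1, 11.7, 12.1, 14.7, 15.1, 15.5, 17.5, 18.4, 20.0, 24.0, 26.6, 26.9, 28.5, 29.5, 31.4, 32.0, 36.3, 36.6, 37.0.
n = 24.
r = 1 + (80/100)·(24 − 1) = 1 + 18.4 = 19.4.
Rank 19 is 29.5 and rank 20 is 31.4.
Interpolate: 29.5 + 0.4·(31.4 − 29.5) = 29.5 + 0.4·1.9 = 30.26.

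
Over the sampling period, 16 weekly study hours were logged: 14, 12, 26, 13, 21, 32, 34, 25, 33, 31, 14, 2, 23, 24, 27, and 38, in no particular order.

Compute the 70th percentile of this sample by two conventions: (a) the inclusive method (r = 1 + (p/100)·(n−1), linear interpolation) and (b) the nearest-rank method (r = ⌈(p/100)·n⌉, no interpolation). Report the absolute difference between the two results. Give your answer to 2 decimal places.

Sorted: 2, 12, 13, 14, 14, 21, 23, 24, 25, 26, 27, 31, 32, 33, 34, 38.
n = 16.
(a) r = 11.5; between ranks 11 (27) and 12 (31): 29.
(b) the nearest-rank method: rank 12 → 31.
|29 − 31| = 2.

2.00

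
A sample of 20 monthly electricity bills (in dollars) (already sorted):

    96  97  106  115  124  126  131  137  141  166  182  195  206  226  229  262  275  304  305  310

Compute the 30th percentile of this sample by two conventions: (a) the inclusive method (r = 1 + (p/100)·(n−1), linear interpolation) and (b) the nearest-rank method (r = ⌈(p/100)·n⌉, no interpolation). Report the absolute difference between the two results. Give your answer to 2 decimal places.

n = 20.
(a) r = 6.7; between ranks 6 (126) and 7 (131): 129.5.
(b) the nearest-rank method: rank 6 → 126.
|129.5 − 126| = 3.5.

3.50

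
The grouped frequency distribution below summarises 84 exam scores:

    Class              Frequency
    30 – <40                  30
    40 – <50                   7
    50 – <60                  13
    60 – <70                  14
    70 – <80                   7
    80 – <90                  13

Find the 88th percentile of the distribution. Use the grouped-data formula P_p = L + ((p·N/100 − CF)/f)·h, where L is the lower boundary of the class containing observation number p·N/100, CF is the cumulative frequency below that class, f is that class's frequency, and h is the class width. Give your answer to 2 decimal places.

N = 84; target position k = 88/100 · 84 = 73.92.
Cumulative frequencies: 30, 37, 50, 64, 71, 84.
Observation 73.92 falls in the class 80 – <90.
L = 80, CF = 71, f = 13, h = 10.
P88 = 80 + ((73.92 − 71)/13)·10 = 80 + 2.24615 = 82.2462.

82.25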